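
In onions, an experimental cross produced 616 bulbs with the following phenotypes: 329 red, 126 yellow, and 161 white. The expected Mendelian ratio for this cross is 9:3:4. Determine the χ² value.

Total ratio parts = 16. Expected numbers out of 616:
  red: 616 × 9/16 = 346.5
  yellow: 616 × 3/16 = 115.5
  white: 616 × 4/16 = 154
χ² = Σ (O − E)² / E
  red: (329 − 346.5)² / 346.5 = 0.8838
  yellow: (126 − 115.5)² / 115.5 = 0.9545
  white: (161 − 154)² / 154 = 0.3182
χ² = 0.8838 + 0.9545 + 0.3182 = 2.1565 ≈ 2.157

2.157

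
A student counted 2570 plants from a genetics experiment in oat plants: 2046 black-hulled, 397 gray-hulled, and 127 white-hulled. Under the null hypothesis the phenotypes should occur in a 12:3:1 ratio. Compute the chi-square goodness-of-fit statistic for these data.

Under the 12:3:1 hypothesis (Σ ratio = 16, N = 2570):
  black-hulled: 2570 × 12/16 = 1927.5
  gray-hulled: 2570 × 3/16 = 481.875
  white-hulled: 2570 × 1/16 = 160.625
χ² = Σ (O − E)² / E
  black-hulled: (2046 − 1927.5)² / 1927.5 = 7.2852
  gray-hulled: (397 − 481.875)² / 481.875 = 14.9494
  white-hulled: (127 − 160.625)² / 160.625 = 7.0390
χ² = 7.2852 + 14.9494 + 7.0390 = 29.2736 ≈ 29.274

29.274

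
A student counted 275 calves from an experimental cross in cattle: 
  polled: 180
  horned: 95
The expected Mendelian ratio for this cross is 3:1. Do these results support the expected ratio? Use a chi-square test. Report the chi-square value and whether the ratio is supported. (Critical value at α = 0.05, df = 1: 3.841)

Expected counts for N = 275 under a 3:1 ratio (total parts = 4):
  polled: 275 × 3/4 = 206.25
  horned: 275 × 1/4 = 68.75
χ² = Σ (O − E)² / E
  polled: (180 − 206.25)² / 206.25 = 3.3409
  horned: (95 − 68.75)² / 68.75 = 10.0227
χ² = 3.3409 + 10.0227 = 13.3636 ≈ 13.364
Degrees of freedom = 2 − 1 = 1; critical value at α = 0.05 is 3.841.
Since 13.364 > 3.841, we reject the null hypothesis — the data do not fit the 3:1 ratio.

13.364; not consistent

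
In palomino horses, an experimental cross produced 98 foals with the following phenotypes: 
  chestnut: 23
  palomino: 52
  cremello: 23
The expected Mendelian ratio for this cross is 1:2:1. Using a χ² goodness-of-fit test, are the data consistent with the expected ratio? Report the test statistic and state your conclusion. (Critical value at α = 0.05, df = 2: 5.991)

0.367; consistent

Expected counts for N = 98 under a 1:2:1 ratio (total parts = 4):
  chestnut: 98 × 1/4 = 24.5
  palomino: 98 × 2/4 = 49
  cremello: 98 × 1/4 = 24.5
χ² = Σ (O − E)² / E
  chestnut: (23 − 24.5)² / 24.5 = 0.0918
  palomino: (52 − 49)² / 49 = 0.1837
  cremello: (23 − 24.5)² / 24.5 = 0.0918
χ² = 0.0918 + 0.1837 + 0.0918 = 0.3673 ≈ 0.367
Degrees of freedom = 3 − 1 = 2; critical value at α = 0.05 is 5.991.
Since 0.367 < 5.991, we fail to reject the null hypothesis — the data are consistent with the 1:2:1 ratio.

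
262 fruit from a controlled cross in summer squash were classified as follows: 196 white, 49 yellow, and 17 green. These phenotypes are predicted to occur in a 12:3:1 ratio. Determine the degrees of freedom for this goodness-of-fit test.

2

A goodness-of-fit test with 3 phenotype classes has df = 3 − 1 = 2.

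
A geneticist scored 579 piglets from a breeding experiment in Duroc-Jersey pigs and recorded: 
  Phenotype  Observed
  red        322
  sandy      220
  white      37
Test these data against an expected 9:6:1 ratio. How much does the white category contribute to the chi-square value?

0.018

Under the 9:6:1 hypothesis (Σ ratio = 16, N = 579):
  red: 579 × 9/16 = 325.6875
  sandy: 579 × 6/16 = 217.125
  white: 579 × 1/16 = 36.1875
Contribution of white: (37 − 36.1875)² / 36.1875 = 0.0182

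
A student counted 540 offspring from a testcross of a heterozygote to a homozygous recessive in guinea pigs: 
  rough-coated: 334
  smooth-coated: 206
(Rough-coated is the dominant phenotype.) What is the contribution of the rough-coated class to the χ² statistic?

A testcross of a heterozygote (Aa × aa) gives a 1:1 phenotypic ratio.
Under the 1:1 hypothesis (Σ ratio = 2, N = 540):
  rough-coated: 540 × 1/2 = 270
  smooth-coated: 540 × 1/2 = 270
Contribution of rough-coated: (334 − 270)² / 270 = 15.1704

15.170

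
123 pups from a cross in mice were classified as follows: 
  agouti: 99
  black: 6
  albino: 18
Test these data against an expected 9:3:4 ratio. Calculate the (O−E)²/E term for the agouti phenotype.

Expected counts for N = 123 under a 9:3:4 ratio (total parts = 16):
  agouti: 123 × 9/16 = 69.1875
  black: 123 × 3/16 = 23.0625
  albino: 123 × 4/16 = 30.75
Contribution of agouti: (99 − 69.1875)² / 69.1875 = 12.8460

12.846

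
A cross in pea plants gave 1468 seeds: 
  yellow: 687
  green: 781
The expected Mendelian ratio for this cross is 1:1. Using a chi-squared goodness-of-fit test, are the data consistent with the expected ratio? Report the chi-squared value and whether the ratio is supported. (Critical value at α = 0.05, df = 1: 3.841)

The 1:1 ratio has 2 parts, so with N = 1468 the expected counts are:
  yellow: 1468 × 1/2 = 734
  green: 1468 × 1/2 = 734
χ² = Σ (O − E)² / E
  yellow: (687 − 734)² / 734 = 3.0095
  green: (781 − 734)² / 734 = 3.0095
χ² = 3.0095 + 3.0095 = 6.019
Degrees of freedom = 2 − 1 = 1; critical value at α = 0.05 is 3.841.
Since 6.019 > 3.841, we reject the null hypothesis — the data do not fit the 1:1 ratio.

6.019; not consistent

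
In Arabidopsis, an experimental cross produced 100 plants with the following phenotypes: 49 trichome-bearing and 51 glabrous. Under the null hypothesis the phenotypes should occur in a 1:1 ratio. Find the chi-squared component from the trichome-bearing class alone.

The 1:1 ratio has 2 parts, so with N = 100 the expected counts are:
  trichome-bearing: 100 × 1/2 = 50
  glabrous: 100 × 1/2 = 50
Contribution of trichome-bearing: (49 − 50)² / 50 = 0.0200

0.020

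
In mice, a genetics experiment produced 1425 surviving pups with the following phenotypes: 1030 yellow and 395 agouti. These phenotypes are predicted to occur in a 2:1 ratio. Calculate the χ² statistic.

Total ratio parts = 3. Expected numbers out of 1425:
  yellow: 1425 × 2/3 = 950
  agouti: 1425 × 1/3 = 475
χ² = Σ (O − E)² / E
  yellow: (1030 − 950)² / 950 = 6.7368
  agouti: (395 − 475)² / 475 = 13.4737
χ² = 6.7368 + 13.4737 = 20.2105 ≈ 20.211

20.211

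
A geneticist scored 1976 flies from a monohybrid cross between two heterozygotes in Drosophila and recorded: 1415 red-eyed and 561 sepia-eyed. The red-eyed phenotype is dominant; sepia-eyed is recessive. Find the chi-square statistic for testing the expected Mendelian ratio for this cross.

For a monohybrid cross between heterozygotes with complete dominance, the expected phenotypic ratio is 3:1.
Under the 3:1 hypothesis (Σ ratio = 4, N = 1976):
  red-eyed: 1976 × 3/4 = 1482
  sepia-eyed: 1976 × 1/4 = 494
χ² = Σ (O − E)² / E
  red-eyed: (1415 − 1482)² / 1482 = 3.0290
  sepia-eyed: (561 − 494)² / 494 = 9.0870
χ² = 3.0290 + 9.0870 = 12.116

12.116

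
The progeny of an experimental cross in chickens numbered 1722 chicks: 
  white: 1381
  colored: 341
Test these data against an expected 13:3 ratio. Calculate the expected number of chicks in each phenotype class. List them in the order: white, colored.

Under the 13:3 hypothesis (Σ ratio = 16, N = 1722):
  white: 1722 × 13/16 = 1399.125
  colored: 1722 × 3/16 = 322.875

1399.125, 322.875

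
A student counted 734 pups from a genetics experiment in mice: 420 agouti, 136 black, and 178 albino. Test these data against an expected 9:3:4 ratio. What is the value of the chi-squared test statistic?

Under the 9:3:4 hypothesis (Σ ratio = 16, N = 734):
  agouti: 734 × 9/16 = 412.875
  black: 734 × 3/16 = 137.625
  albino: 734 × 4/16 = 183.5
χ² = Σ (O − E)² / E
  agouti: (420 − 412.875)² / 412.875 = 0.1230
  black: (136 − 137.625)² / 137.625 = 0.0192
  albino: (178 − 183.5)² / 183.5 = 0.1649
χ² = 0.1230 + 0.0192 + 0.1649 = 0.3071 ≈ 0.307

0.307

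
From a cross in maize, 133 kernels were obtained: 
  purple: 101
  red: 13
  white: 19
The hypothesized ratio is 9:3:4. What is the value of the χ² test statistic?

20.988

Expected counts for N = 133 under a 9:3:4 ratio (total parts = 16):
  purple: 133 × 9/16 = 74.8125
  red: 133 × 3/16 = 24.9375
  white: 133 × 4/16 = 33.25
χ² = Σ (O − E)² / E
  purple: (101 − 74.8125)² / 74.8125 = 9.1667
  red: (13 − 24.9375)² / 24.9375 = 5.7144
  white: (19 − 33.25)² / 33.25 = 6.1071
χ² = 9.1667 + 5.7144 + 6.1071 = 20.9882 ≈ 20.988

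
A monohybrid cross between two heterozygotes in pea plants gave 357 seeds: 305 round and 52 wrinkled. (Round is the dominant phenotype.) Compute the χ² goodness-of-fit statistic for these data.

20.729

For a monohybrid cross between heterozygotes with complete dominance, the expected phenotypic ratio is 3:1.
Total ratio parts = 4. Expected numbers out of 357:
  round: 357 × 3/4 = 267.75
  wrinkled: 357 × 1/4 = 89.25
χ² = Σ (O − E)² / E
  round: (305 − 267.75)² / 267.75 = 5.1823
  wrinkled: (52 − 89.25)² / 89.25 = 15.5469
χ² = 5.1823 + 15.5469 = 20.7292 ≈ 20.729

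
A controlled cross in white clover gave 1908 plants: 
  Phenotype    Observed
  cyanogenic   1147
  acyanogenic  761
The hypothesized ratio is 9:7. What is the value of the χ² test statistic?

Expected counts for N = 1908 under a 9:7 ratio (total parts = 16):
  cyanogenic: 1908 × 9/16 = 1073.25
  acyanogenic: 1908 × 7/16 = 834.75
χ² = Σ (O − E)² / E
  cyanogenic: (1147 − 1073.25)² / 1073.25 = 5.0678
  acyanogenic: (761 − 834.75)² / 834.75 = 6.5158
χ² = 5.0678 + 6.5158 = 11.5836 ≈ 11.584

11.584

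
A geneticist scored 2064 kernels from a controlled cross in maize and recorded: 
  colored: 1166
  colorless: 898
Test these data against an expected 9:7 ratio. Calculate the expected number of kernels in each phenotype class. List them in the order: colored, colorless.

Under the 9:7 hypothesis (Σ ratio = 16, N = 2064):
  colored: 2064 × 9/16 = 1161
  colorless: 2064 × 7/16 = 903

1161, 903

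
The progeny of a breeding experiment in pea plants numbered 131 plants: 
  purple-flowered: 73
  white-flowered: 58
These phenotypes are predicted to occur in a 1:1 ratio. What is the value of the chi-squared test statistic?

1.718

Total ratio parts = 2. Expected numbers out of 131:
  purple-flowered: 131 × 1/2 = 65.5
  white-flowered: 131 × 1/2 = 65.5
χ² = Σ (O − E)² / E
  purple-flowered: (73 − 65.5)² / 65.5 = 0.8588
  white-flowered: (58 − 65.5)² / 65.5 = 0.8588
χ² = 0.8588 + 0.8588 = 1.7176 ≈ 1.718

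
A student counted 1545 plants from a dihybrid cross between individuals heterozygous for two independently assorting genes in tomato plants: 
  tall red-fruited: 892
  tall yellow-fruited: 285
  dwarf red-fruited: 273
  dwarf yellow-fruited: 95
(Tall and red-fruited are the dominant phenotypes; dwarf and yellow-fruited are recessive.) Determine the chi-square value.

1.668

A dihybrid F₂ with independent assortment and complete dominance at both loci gives a 9:3:3:1 phenotypic ratio.
Under the 9:3:3:1 hypothesis (Σ ratio = 16, N = 1545):
  tall red-fruited: 1545 × 9/16 = 869.0625
  tall yellow-fruited: 1545 × 3/16 = 289.6875
  dwarf red-fruited: 1545 × 3/16 = 289.6875
  dwarf yellow-fruited: 1545 × 1/16 = 96.5625
χ² = Σ (O − E)² / E
  tall red-fruited: (892 − 869.0625)² / 869.0625 = 0.6054
  tall yellow-fruited: (285 − 289.6875)² / 289.6875 = 0.0758
  dwarf red-fruited: (273 − 289.6875)² / 289.6875 = 0.9613
  dwarf yellow-fruited: (95 − 96.5625)² / 96.5625 = 0.0253
χ² = 0.6054 + 0.0758 + 0.9613 + 0.0253 = 1.6678 ≈ 1.668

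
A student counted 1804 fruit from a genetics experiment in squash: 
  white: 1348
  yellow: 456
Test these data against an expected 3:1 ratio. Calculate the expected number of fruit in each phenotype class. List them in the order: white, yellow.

1353, 451

Total ratio parts = 4. Expected numbers out of 1804:
  white: 1804 × 3/4 = 1353
  yellow: 1804 × 1/4 = 451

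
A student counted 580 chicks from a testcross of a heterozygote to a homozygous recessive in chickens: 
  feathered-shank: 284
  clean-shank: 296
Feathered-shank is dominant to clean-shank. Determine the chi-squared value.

0.248

A testcross of a heterozygote (Aa × aa) gives a 1:1 phenotypic ratio.
Expected counts for N = 580 under a 1:1 ratio (total parts = 2):
  feathered-shank: 580 × 1/2 = 290
  clean-shank: 580 × 1/2 = 290
χ² = Σ (O − E)² / E
  feathered-shank: (284 − 290)² / 290 = 0.1241
  clean-shank: (296 − 290)² / 290 = 0.1241
χ² = 0.1241 + 0.1241 = 0.2482 ≈ 0.248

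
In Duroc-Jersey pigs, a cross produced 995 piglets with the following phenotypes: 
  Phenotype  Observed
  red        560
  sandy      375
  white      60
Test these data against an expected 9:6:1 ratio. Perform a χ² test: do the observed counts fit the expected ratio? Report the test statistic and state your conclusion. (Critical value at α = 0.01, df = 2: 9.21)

0.087; consistent

Total ratio parts = 16. Expected numbers out of 995:
  red: 995 × 9/16 = 559.6875
  sandy: 995 × 6/16 = 373.125
  white: 995 × 1/16 = 62.1875
χ² = Σ (O − E)² / E
  red: (560 − 559.6875)² / 559.6875 = 0.0002
  sandy: (375 − 373.125)² / 373.125 = 0.0094
  white: (60 − 62.1875)² / 62.1875 = 0.0769
χ² = 0.0002 + 0.0094 + 0.0769 = 0.0865 ≈ 0.087
Degrees of freedom = 3 − 1 = 2; critical value at α = 0.01 is 9.21.
Since 0.087 < 9.21, we fail to reject the null hypothesis — the data are consistent with the 9:6:1 ratio.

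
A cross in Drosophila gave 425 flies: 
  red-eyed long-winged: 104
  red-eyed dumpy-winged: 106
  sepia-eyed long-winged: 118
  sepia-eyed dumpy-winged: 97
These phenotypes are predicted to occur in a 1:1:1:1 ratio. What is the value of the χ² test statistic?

2.153

The 1:1:1:1 ratio has 4 parts, so with N = 425 the expected counts are:
  red-eyed long-winged: 425 × 1/4 = 106.25
  red-eyed dumpy-winged: 425 × 1/4 = 106.25
  sepia-eyed long-winged: 425 × 1/4 = 106.25
  sepia-eyed dumpy-winged: 425 × 1/4 = 106.25
χ² = Σ (O − E)² / E
  red-eyed long-winged: (104 − 106.25)² / 106.25 = 0.0476
  red-eyed dumpy-winged: (106 − 106.25)² / 106.25 = 0.0006
  sepia-eyed long-winged: (118 − 106.25)² / 106.25 = 1.2994
  sepia-eyed dumpy-winged: (97 − 106.25)² / 106.25 = 0.8053
χ² = 0.0476 + 0.0006 + 1.2994 + 0.8053 = 2.1529 ≈ 2.153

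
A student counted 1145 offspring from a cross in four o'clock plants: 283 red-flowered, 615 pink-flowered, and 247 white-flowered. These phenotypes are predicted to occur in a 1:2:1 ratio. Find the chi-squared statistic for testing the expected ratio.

The 1:2:1 ratio has 4 parts, so with N = 1145 the expected counts are:
  red-flowered: 1145 × 1/4 = 286.25
  pink-flowered: 1145 × 2/4 = 572.5
  white-flowered: 1145 × 1/4 = 286.25
χ² = Σ (O − E)² / E
  red-flowered: (283 − 286.25)² / 286.25 = 0.0369
  pink-flowered: (615 − 572.5)² / 572.5 = 3.1550
  white-flowered: (247 − 286.25)² / 286.25 = 5.3819
χ² = 0.0369 + 3.1550 + 5.3819 = 8.5738 ≈ 8.574

8.574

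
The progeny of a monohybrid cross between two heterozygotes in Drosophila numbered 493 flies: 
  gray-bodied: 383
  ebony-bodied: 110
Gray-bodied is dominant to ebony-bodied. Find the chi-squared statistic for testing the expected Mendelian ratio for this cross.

For a monohybrid cross between heterozygotes with complete dominance, the expected phenotypic ratio is 3:1.
Expected counts for N = 493 under a 3:1 ratio (total parts = 4):
  gray-bodied: 493 × 3/4 = 369.75
  ebony-bodied: 493 × 1/4 = 123.25
χ² = Σ (O − E)² / E
  gray-bodied: (383 − 369.75)² / 369.75 = 0.4748
  ebony-bodied: (110 − 123.25)² / 123.25 = 1.4244
χ² = 0.4748 + 1.4244 = 1.8992 ≈ 1.899

1.899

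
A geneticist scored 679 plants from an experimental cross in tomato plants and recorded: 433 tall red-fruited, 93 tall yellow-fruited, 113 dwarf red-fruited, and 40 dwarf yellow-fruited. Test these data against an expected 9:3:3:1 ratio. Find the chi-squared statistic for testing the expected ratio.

Total ratio parts = 16. Expected numbers out of 679:
  tall red-fruited: 679 × 9/16 = 381.9375
  tall yellow-fruited: 679 × 3/16 = 127.3125
  dwarf red-fruited: 679 × 3/16 = 127.3125
  dwarf yellow-fruited: 679 × 1/16 = 42.4375
χ² = Σ (O − E)² / E
  tall red-fruited: (433 − 381.9375)² / 381.9375 = 6.8267
  tall yellow-fruited: (93 − 127.3125)² / 127.3125 = 9.2477
  dwarf red-fruited: (113 − 127.3125)² / 127.3125 = 1.6090
  dwarf yellow-fruited: (40 − 42.4375)² / 42.4375 = 0.1400
χ² = 6.8267 + 9.2477 + 1.6090 + 0.1400 = 17.8234 ≈ 17.823

17.823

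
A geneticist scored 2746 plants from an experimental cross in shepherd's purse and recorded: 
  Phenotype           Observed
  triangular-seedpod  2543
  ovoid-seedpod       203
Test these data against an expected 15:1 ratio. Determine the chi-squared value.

6.118

Under the 15:1 hypothesis (Σ ratio = 16, N = 2746):
  triangular-seedpod: 2746 × 15/16 = 2574.375
  ovoid-seedpod: 2746 × 1/16 = 171.625
χ² = Σ (O − E)² / E
  triangular-seedpod: (2543 − 2574.375)² / 2574.375 = 0.3824
  ovoid-seedpod: (203 − 171.625)² / 171.625 = 5.7357
χ² = 0.3824 + 5.7357 = 6.1181 ≈ 6.118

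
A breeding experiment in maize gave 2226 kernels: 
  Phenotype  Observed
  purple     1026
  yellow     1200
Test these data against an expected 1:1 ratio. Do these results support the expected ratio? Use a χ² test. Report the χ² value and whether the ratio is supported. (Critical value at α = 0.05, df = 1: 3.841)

Total ratio parts = 2. Expected numbers out of 2226:
  purple: 2226 × 1/2 = 1113
  yellow: 2226 × 1/2 = 1113
χ² = Σ (O − E)² / E
  purple: (1026 − 1113)² / 1113 = 6.8005
  yellow: (1200 − 1113)² / 1113 = 6.8005
χ² = 6.8005 + 6.8005 = 13.601
Degrees of freedom = 2 − 1 = 1; critical value at α = 0.05 is 3.841.
Since 13.601 > 3.841, we reject the null hypothesis — the data do not fit the 1:1 ratio.

13.601; not consistent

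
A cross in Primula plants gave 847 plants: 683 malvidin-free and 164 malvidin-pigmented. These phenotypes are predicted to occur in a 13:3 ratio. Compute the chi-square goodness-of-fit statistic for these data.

Expected counts for N = 847 under a 13:3 ratio (total parts = 16):
  malvidin-free: 847 × 13/16 = 688.1875
  malvidin-pigmented: 847 × 3/16 = 158.8125
χ² = Σ (O − E)² / E
  malvidin-free: (683 − 688.1875)² / 688.1875 = 0.0391
  malvidin-pigmented: (164 − 158.8125)² / 158.8125 = 0.1694
χ² = 0.0391 + 0.1694 = 0.2085 ≈ 0.209

0.209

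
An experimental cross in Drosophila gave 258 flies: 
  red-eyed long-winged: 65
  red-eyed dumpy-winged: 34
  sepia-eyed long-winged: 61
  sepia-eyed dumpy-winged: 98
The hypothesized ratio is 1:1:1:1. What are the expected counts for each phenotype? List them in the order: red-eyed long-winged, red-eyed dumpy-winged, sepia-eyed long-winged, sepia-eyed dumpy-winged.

The 1:1:1:1 ratio has 4 parts, so with N = 258 the expected counts are:
  red-eyed long-winged: 258 × 1/4 = 64.5
  red-eyed dumpy-winged: 258 × 1/4 = 64.5
  sepia-eyed long-winged: 258 × 1/4 = 64.5
  sepia-eyed dumpy-winged: 258 × 1/4 = 64.5

64.5, 64.5, 64.5, 64.5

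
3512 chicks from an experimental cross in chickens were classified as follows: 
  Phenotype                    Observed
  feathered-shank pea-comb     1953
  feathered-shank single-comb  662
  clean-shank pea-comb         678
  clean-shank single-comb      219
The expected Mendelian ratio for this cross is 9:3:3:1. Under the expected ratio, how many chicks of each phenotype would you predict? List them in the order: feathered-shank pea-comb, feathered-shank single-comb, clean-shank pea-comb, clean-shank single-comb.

1975.5, 658.5, 658.5, 219.5

The 9:3:3:1 ratio has 16 parts, so with N = 3512 the expected counts are:
  feathered-shank pea-comb: 3512 × 9/16 = 1975.5
  feathered-shank single-comb: 3512 × 3/16 = 658.5
  clean-shank pea-comb: 3512 × 3/16 = 658.5
  clean-shank single-comb: 3512 × 1/16 = 219.5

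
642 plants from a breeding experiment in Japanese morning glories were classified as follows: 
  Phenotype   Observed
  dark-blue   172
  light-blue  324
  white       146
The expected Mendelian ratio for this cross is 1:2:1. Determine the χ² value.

2.162

The 1:2:1 ratio has 4 parts, so with N = 642 the expected counts are:
  dark-blue: 642 × 1/4 = 160.5
  light-blue: 642 × 2/4 = 321
  white: 642 × 1/4 = 160.5
χ² = Σ (O − E)² / E
  dark-blue: (172 − 160.5)² / 160.5 = 0.8240
  light-blue: (324 − 321)² / 321 = 0.0280
  white: (146 − 160.5)² / 160.5 = 1.3100
χ² = 0.8240 + 0.0280 + 1.3100 = 2.162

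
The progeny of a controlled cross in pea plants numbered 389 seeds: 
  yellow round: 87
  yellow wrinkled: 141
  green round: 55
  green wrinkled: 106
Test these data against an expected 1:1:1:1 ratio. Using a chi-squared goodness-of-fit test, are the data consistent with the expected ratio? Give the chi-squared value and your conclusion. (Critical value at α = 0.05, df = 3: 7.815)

39.905; not consistent

Under the 1:1:1:1 hypothesis (Σ ratio = 4, N = 389):
  yellow round: 389 × 1/4 = 97.25
  yellow wrinkled: 389 × 1/4 = 97.25
  green round: 389 × 1/4 = 97.25
  green wrinkled: 389 × 1/4 = 97.25
χ² = Σ (O − E)² / E
  yellow round: (87 − 97.25)² / 97.25 = 1.0803
  yellow wrinkled: (141 − 97.25)² / 97.25 = 19.6819
  green round: (55 − 97.25)² / 97.25 = 18.3554
  green wrinkled: (106 − 97.25)² / 97.25 = 0.7873
χ² = 1.0803 + 19.6819 + 18.3554 + 0.7873 = 39.9049 ≈ 39.905
Degrees of freedom = 4 − 1 = 3; critical value at α = 0.05 is 7.815.
Since 39.905 > 7.815, we reject the null hypothesis — the data do not fit the 1:1:1:1 ratio.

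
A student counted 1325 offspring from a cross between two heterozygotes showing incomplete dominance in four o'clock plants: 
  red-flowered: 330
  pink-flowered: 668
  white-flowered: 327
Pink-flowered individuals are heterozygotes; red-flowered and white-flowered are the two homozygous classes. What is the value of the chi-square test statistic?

0.105

With incomplete dominance, a heterozygote × heterozygote cross gives a 1:2:1 phenotypic ratio.
The 1:2:1 ratio has 4 parts, so with N = 1325 the expected counts are:
  red-flowered: 1325 × 1/4 = 331.25
  pink-flowered: 1325 × 2/4 = 662.5
  white-flowered: 1325 × 1/4 = 331.25
χ² = Σ (O − E)² / E
  red-flowered: (330 − 331.25)² / 331.25 = 0.0047
  pink-flowered: (668 − 662.5)² / 662.5 = 0.0457
  white-flowered: (327 − 331.25)² / 331.25 = 0.0545
χ² = 0.0047 + 0.0457 + 0.0545 = 0.1049 ≈ 0.105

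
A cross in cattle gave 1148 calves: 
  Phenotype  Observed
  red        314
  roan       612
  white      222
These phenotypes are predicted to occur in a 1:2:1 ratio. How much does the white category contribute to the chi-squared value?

Total ratio parts = 4. Expected numbers out of 1148:
  red: 1148 × 1/4 = 287
  roan: 1148 × 2/4 = 574
  white: 1148 × 1/4 = 287
Contribution of white: (222 − 287)² / 287 = 14.7213

14.721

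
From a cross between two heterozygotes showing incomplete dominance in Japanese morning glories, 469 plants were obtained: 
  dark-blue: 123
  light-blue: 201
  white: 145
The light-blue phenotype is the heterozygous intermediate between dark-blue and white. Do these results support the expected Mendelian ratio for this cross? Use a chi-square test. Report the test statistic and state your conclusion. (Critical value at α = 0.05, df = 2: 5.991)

11.635; not consistent

With incomplete dominance, a heterozygote × heterozygote cross gives a 1:2:1 phenotypic ratio.
The 1:2:1 ratio has 4 parts, so with N = 469 the expected counts are:
  dark-blue: 469 × 1/4 = 117.25
  light-blue: 469 × 2/4 = 234.5
  white: 469 × 1/4 = 117.25
χ² = Σ (O − E)² / E
  dark-blue: (123 − 117.25)² / 117.25 = 0.2820
  light-blue: (201 − 234.5)² / 234.5 = 4.7857
  white: (145 − 117.25)² / 117.25 = 6.5677
χ² = 0.2820 + 4.7857 + 6.5677 = 11.6354 ≈ 11.635
Degrees of freedom = 3 − 1 = 2; critical value at α = 0.05 is 5.991.
Since 11.635 > 5.991, we reject the null hypothesis — the data do not fit the 1:2:1 ratio.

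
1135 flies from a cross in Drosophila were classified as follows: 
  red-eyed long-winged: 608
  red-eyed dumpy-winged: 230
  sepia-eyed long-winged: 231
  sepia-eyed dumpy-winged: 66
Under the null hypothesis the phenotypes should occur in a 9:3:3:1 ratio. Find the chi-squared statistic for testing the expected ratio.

4.737

Under the 9:3:3:1 hypothesis (Σ ratio = 16, N = 1135):
  red-eyed long-winged: 1135 × 9/16 = 638.4375
  red-eyed dumpy-winged: 1135 × 3/16 = 212.8125
  sepia-eyed long-winged: 1135 × 3/16 = 212.8125
  sepia-eyed dumpy-winged: 1135 × 1/16 = 70.9375
χ² = Σ (O − E)² / E
  red-eyed long-winged: (608 − 638.4375)² / 638.4375 = 1.4511
  red-eyed dumpy-winged: (230 − 212.8125)² / 212.8125 = 1.3881
  sepia-eyed long-winged: (231 − 212.8125)² / 212.8125 = 1.5544
  sepia-eyed dumpy-winged: (66 − 70.9375)² / 70.9375 = 0.3437
χ² = 1.4511 + 1.3881 + 1.5544 + 0.3437 = 4.7373 ≈ 4.737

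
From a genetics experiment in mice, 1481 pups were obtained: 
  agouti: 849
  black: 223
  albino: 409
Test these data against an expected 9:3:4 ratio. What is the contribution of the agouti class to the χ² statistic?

0.305

Total ratio parts = 16. Expected numbers out of 1481:
  agouti: 1481 × 9/16 = 833.0625
  black: 1481 × 3/16 = 277.6875
  albino: 1481 × 4/16 = 370.25
Contribution of agouti: (849 − 833.0625)² / 833.0625 = 0.3049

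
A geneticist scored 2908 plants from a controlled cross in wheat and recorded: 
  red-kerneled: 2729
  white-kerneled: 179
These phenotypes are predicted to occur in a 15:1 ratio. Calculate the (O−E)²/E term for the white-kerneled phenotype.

Total ratio parts = 16. Expected numbers out of 2908:
  red-kerneled: 2908 × 15/16 = 2726.25
  white-kerneled: 2908 × 1/16 = 181.75
Contribution of white-kerneled: (179 − 181.75)² / 181.75 = 0.0416

0.042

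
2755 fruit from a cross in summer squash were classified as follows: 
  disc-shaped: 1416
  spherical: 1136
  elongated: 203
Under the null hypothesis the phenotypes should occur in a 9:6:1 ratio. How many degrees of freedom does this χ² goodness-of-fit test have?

2

A goodness-of-fit test with 3 phenotype classes has df = 3 − 1 = 2.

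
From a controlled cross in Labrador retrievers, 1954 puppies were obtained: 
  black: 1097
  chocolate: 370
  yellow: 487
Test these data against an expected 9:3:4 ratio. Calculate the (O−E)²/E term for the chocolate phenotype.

0.036

Under the 9:3:4 hypothesis (Σ ratio = 16, N = 1954):
  black: 1954 × 9/16 = 1099.125
  chocolate: 1954 × 3/16 = 366.375
  yellow: 1954 × 4/16 = 488.5
Contribution of chocolate: (370 − 366.375)² / 366.375 = 0.0359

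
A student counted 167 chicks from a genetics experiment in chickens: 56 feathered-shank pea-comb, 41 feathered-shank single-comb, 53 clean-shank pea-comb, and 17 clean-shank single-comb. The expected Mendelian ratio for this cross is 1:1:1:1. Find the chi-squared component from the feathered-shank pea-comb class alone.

The 1:1:1:1 ratio has 4 parts, so with N = 167 the expected counts are:
  feathered-shank pea-comb: 167 × 1/4 = 41.75
  feathered-shank single-comb: 167 × 1/4 = 41.75
  clean-shank pea-comb: 167 × 1/4 = 41.75
  clean-shank single-comb: 167 × 1/4 = 41.75
Contribution of feathered-shank pea-comb: (56 − 41.75)² / 41.75 = 4.8638

4.864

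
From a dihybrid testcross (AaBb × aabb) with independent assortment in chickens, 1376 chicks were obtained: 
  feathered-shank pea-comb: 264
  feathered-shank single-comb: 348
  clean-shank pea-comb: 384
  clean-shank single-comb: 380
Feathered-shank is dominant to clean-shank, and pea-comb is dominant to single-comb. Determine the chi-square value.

27.070

A dihybrid testcross with independent assortment gives a 1:1:1:1 ratio.
Expected counts for N = 1376 under a 1:1:1:1 ratio (total parts = 4):
  feathered-shank pea-comb: 1376 × 1/4 = 344
  feathered-shank single-comb: 1376 × 1/4 = 344
  clean-shank pea-comb: 1376 × 1/4 = 344
  clean-shank single-comb: 1376 × 1/4 = 344
χ² = Σ (O − E)² / E
  feathered-shank pea-comb: (264 − 344)² / 344 = 18.6047
  feathered-shank single-comb: (348 − 344)² / 344 = 0.0465
  clean-shank pea-comb: (384 − 344)² / 344 = 4.6512
  clean-shank single-comb: (380 − 344)² / 344 = 3.7674
χ² = 18.6047 + 0.0465 + 4.6512 + 3.7674 = 27.0698 ≈ 27.070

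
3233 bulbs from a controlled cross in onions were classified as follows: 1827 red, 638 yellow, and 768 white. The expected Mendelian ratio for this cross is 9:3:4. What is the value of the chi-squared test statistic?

3.713

Expected counts for N = 3233 under a 9:3:4 ratio (total parts = 16):
  red: 3233 × 9/16 = 1818.5625
  yellow: 3233 × 3/16 = 606.1875
  white: 3233 × 4/16 = 808.25
χ² = Σ (O − E)² / E
  red: (1827 − 1818.5625)² / 1818.5625 = 0.0391
  yellow: (638 − 606.1875)² / 606.1875 = 1.6695
  white: (768 − 808.25)² / 808.25 = 2.0044
χ² = 0.0391 + 1.6695 + 2.0044 = 3.713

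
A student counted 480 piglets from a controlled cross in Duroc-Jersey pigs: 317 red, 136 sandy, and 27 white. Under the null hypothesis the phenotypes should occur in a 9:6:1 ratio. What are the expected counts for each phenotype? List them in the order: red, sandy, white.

Under the 9:6:1 hypothesis (Σ ratio = 16, N = 480):
  red: 480 × 9/16 = 270
  sandy: 480 × 6/16 = 180
  white: 480 × 1/16 = 30

270, 180, 30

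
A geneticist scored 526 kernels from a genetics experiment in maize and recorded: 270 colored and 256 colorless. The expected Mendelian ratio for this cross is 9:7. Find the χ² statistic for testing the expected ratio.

5.172

Under the 9:7 hypothesis (Σ ratio = 16, N = 526):
  colored: 526 × 9/16 = 295.875
  colorless: 526 × 7/16 = 230.125
χ² = Σ (O − E)² / E
  colored: (270 − 295.875)² / 295.875 = 2.2628
  colorless: (256 − 230.125)² / 230.125 = 2.9094
χ² = 2.2628 + 2.9094 = 5.1722 ≈ 5.172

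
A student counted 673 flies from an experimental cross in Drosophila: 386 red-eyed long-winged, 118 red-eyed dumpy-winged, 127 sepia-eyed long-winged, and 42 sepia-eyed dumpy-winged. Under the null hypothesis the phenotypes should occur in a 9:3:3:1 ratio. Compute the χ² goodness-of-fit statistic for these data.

0.683

The 9:3:3:1 ratio has 16 parts, so with N = 673 the expected counts are:
  red-eyed long-winged: 673 × 9/16 = 378.5625
  red-eyed dumpy-winged: 673 × 3/16 = 126.1875
  sepia-eyed long-winged: 673 × 3/16 = 126.1875
  sepia-eyed dumpy-winged: 673 × 1/16 = 42.0625
χ² = Σ (O − E)² / E
  red-eyed long-winged: (386 − 378.5625)² / 378.5625 = 0.1461
  red-eyed dumpy-winged: (118 − 126.1875)² / 126.1875 = 0.5312
  sepia-eyed long-winged: (127 − 126.1875)² / 126.1875 = 0.0052
  sepia-eyed dumpy-winged: (42 − 42.0625)² / 42.0625 = 0.0001
χ² = 0.1461 + 0.5312 + 0.0052 + 0.0001 = 0.6826 ≈ 0.683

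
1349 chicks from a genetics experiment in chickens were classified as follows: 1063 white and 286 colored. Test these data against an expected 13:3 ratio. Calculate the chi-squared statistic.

Total ratio parts = 16. Expected numbers out of 1349:
  white: 1349 × 13/16 = 1096.0625
  colored: 1349 × 3/16 = 252.9375
χ² = Σ (O − E)² / E
  white: (1063 − 1096.0625)² / 1096.0625 = 0.9973
  colored: (286 − 252.9375)² / 252.9375 = 4.3217
χ² = 0.9973 + 4.3217 = 5.319

5.319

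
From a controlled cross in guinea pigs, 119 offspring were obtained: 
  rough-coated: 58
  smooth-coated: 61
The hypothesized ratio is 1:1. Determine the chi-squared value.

0.076

The 1:1 ratio has 2 parts, so with N = 119 the expected counts are:
  rough-coated: 119 × 1/2 = 59.5
  smooth-coated: 119 × 1/2 = 59.5
χ² = Σ (O − E)² / E
  rough-coated: (58 − 59.5)² / 59.5 = 0.0378
  smooth-coated: (61 − 59.5)² / 59.5 = 0.0378
χ² = 0.0378 + 0.0378 = 0.0756 ≈ 0.076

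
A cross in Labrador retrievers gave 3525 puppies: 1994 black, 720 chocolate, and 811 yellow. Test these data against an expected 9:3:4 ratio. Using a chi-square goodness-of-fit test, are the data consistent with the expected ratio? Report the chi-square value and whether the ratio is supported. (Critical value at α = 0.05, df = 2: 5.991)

Under the 9:3:4 hypothesis (Σ ratio = 16, N = 3525):
  black: 3525 × 9/16 = 1982.8125
  chocolate: 3525 × 3/16 = 660.9375
  yellow: 3525 × 4/16 = 881.25
χ² = Σ (O − E)² / E
  black: (1994 − 1982.8125)² / 1982.8125 = 0.0631
  chocolate: (720 − 660.9375)² / 660.9375 = 5.2779
  yellow: (811 − 881.25)² / 881.25 = 5.6001
χ² = 0.0631 + 5.2779 + 5.6001 = 10.9411 ≈ 10.941
Degrees of freedom = 3 − 1 = 2; critical value at α = 0.05 is 5.991.
Since 10.941 > 5.991, we reject the null hypothesis — the data do not fit the 9:3:4 ratio.

10.941; not consistent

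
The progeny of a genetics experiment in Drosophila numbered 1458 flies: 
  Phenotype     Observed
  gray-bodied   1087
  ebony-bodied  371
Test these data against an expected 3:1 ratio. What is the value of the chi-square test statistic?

The 3:1 ratio has 4 parts, so with N = 1458 the expected counts are:
  gray-bodied: 1458 × 3/4 = 1093.5
  ebony-bodied: 1458 × 1/4 = 364.5
χ² = Σ (O − E)² / E
  gray-bodied: (1087 − 1093.5)² / 1093.5 = 0.0386
  ebony-bodied: (371 − 364.5)² / 364.5 = 0.1159
χ² = 0.0386 + 0.1159 = 0.1545 ≈ 0.155

0.155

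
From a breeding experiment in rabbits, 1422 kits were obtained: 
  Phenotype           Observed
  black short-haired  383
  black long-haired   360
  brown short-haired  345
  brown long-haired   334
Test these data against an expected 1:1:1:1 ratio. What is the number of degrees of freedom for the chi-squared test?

3

A goodness-of-fit test with 4 phenotype classes has df = 4 − 1 = 3.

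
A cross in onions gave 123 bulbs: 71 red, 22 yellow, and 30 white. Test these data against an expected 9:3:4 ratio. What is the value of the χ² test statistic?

0.115

Total ratio parts = 16. Expected numbers out of 123:
  red: 123 × 9/16 = 69.1875
  yellow: 123 × 3/16 = 23.0625
  white: 123 × 4/16 = 30.75
χ² = Σ (O − E)² / E
  red: (71 − 69.1875)² / 69.1875 = 0.0475
  yellow: (22 − 23.0625)² / 23.0625 = 0.0489
  white: (30 − 30.75)² / 30.75 = 0.0183
χ² = 0.0475 + 0.0489 + 0.0183 = 0.1147 ≈ 0.115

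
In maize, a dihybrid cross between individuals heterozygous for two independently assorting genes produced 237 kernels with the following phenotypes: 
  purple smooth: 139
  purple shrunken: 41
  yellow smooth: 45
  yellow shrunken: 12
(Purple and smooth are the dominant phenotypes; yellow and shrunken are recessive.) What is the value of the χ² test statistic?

1.050

A dihybrid F₂ with independent assortment and complete dominance at both loci gives a 9:3:3:1 phenotypic ratio.
Expected counts for N = 237 under a 9:3:3:1 ratio (total parts = 16):
  purple smooth: 237 × 9/16 = 133.3125
  purple shrunken: 237 × 3/16 = 44.4375
  yellow smooth: 237 × 3/16 = 44.4375
  yellow shrunken: 237 × 1/16 = 14.8125
χ² = Σ (O − E)² / E
  purple smooth: (139 − 133.3125)² / 133.3125 = 0.2426
  purple shrunken: (41 − 44.4375)² / 44.4375 = 0.2659
  yellow smooth: (45 − 44.4375)² / 44.4375 = 0.0071
  yellow shrunken: (12 − 14.8125)² / 14.8125 = 0.5340
χ² = 0.2426 + 0.2659 + 0.0071 + 0.5340 = 1.0496 ≈ 1.050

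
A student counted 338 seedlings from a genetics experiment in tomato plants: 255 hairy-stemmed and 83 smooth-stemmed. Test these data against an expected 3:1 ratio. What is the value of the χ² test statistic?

0.036

Total ratio parts = 4. Expected numbers out of 338:
  hairy-stemmed: 338 × 3/4 = 253.5
  smooth-stemmed: 338 × 1/4 = 84.5
χ² = Σ (O − E)² / E
  hairy-stemmed: (255 − 253.5)² / 253.5 = 0.0089
  smooth-stemmed: (83 − 84.5)² / 84.5 = 0.0266
χ² = 0.0089 + 0.0266 = 0.0355 ≈ 0.036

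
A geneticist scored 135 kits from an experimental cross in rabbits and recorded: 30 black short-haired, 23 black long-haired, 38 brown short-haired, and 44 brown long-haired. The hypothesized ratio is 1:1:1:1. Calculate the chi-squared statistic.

The 1:1:1:1 ratio has 4 parts, so with N = 135 the expected counts are:
  black short-haired: 135 × 1/4 = 33.75
  black long-haired: 135 × 1/4 = 33.75
  brown short-haired: 135 × 1/4 = 33.75
  brown long-haired: 135 × 1/4 = 33.75
χ² = Σ (O − E)² / E
  black short-haired: (30 − 33.75)² / 33.75 = 0.4167
  black long-haired: (23 − 33.75)² / 33.75 = 3.4241
  brown short-haired: (38 − 33.75)² / 33.75 = 0.5352
  brown long-haired: (44 − 33.75)² / 33.75 = 3.1130
χ² = 0.4167 + 3.4241 + 0.5352 + 3.1130 = 7.489

7.489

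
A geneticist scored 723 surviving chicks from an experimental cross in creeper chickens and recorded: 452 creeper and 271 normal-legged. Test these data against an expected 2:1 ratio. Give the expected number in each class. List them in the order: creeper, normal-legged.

482, 241

Under the 2:1 hypothesis (Σ ratio = 3, N = 723):
  creeper: 723 × 2/3 = 482
  normal-legged: 723 × 1/3 = 241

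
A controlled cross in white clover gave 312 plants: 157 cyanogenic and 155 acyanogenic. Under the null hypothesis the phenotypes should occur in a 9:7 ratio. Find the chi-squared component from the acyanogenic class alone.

Expected counts for N = 312 under a 9:7 ratio (total parts = 16):
  cyanogenic: 312 × 9/16 = 175.5
  acyanogenic: 312 × 7/16 = 136.5
Contribution of acyanogenic: (155 − 136.5)² / 136.5 = 2.5073

2.507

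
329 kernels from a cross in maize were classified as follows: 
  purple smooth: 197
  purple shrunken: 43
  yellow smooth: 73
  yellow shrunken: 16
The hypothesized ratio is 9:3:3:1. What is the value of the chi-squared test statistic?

9.518

Under the 9:3:3:1 hypothesis (Σ ratio = 16, N = 329):
  purple smooth: 329 × 9/16 = 185.0625
  purple shrunken: 329 × 3/16 = 61.6875
  yellow smooth: 329 × 3/16 = 61.6875
  yellow shrunken: 329 × 1/16 = 20.5625
χ² = Σ (O − E)² / E
  purple smooth: (197 − 185.0625)² / 185.0625 = 0.7700
  purple shrunken: (43 − 61.6875)² / 61.6875 = 5.6612
  yellow smooth: (73 − 61.6875)² / 61.6875 = 2.0745
  yellow shrunken: (16 − 20.5625)² / 20.5625 = 1.0123
χ² = 0.7700 + 5.6612 + 2.0745 + 1.0123 = 9.518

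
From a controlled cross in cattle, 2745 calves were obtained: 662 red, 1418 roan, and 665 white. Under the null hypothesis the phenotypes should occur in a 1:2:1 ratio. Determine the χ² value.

3.023

Total ratio parts = 4. Expected numbers out of 2745:
  red: 2745 × 1/4 = 686.25
  roan: 2745 × 2/4 = 1372.5
  white: 2745 × 1/4 = 686.25
χ² = Σ (O − E)² / E
  red: (662 − 686.25)² / 686.25 = 0.8569
  roan: (1418 − 1372.5)² / 1372.5 = 1.5084
  white: (665 − 686.25)² / 686.25 = 0.6580
χ² = 0.8569 + 1.5084 + 0.6580 = 3.0233 ≈ 3.023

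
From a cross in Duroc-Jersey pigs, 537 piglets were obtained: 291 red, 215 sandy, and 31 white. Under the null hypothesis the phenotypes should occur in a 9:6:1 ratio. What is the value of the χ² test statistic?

The 9:6:1 ratio has 16 parts, so with N = 537 the expected counts are:
  red: 537 × 9/16 = 302.0625
  sandy: 537 × 6/16 = 201.375
  white: 537 × 1/16 = 33.5625
χ² = Σ (O − E)² / E
  red: (291 − 302.0625)² / 302.0625 = 0.4051
  sandy: (215 − 201.375)² / 201.375 = 0.9219
  white: (31 − 33.5625)² / 33.5625 = 0.1956
χ² = 0.4051 + 0.9219 + 0.1956 = 1.5226 ≈ 1.523

1.523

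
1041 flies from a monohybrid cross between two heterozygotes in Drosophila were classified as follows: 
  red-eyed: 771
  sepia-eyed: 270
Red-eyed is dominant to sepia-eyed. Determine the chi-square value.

For a monohybrid cross between heterozygotes with complete dominance, the expected phenotypic ratio is 3:1.
Under the 3:1 hypothesis (Σ ratio = 4, N = 1041):
  red-eyed: 1041 × 3/4 = 780.75
  sepia-eyed: 1041 × 1/4 = 260.25
χ² = Σ (O − E)² / E
  red-eyed: (771 − 780.75)² / 780.75 = 0.1218
  sepia-eyed: (270 − 260.25)² / 260.25 = 0.3653
χ² = 0.1218 + 0.3653 = 0.4871 ≈ 0.487

0.487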